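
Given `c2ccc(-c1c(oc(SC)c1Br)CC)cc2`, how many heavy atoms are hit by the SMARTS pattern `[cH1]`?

The query [cH1] means: aromatic carbon bearing exactly one hydrogen.
Check the 16 heavy atoms by environment: 1× o (aromatic, H0) → no; 5× c (aromatic, H0) → no; 1× S (H0) → no; 2× C (H3) → no; 5× c (aromatic, H1) → match; 1× Br (H0) → no; 1× C (H2) → no.
That gives 5 matching atoms.

5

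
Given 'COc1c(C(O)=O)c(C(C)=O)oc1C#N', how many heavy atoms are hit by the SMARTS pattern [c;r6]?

0

The query [c;r6] means: aromatic carbon that belongs to a six-membered ring.
Check the 15 heavy atoms by environment: 1× o (aromatic, in 5-ring) → no; 4× c (aromatic, in 5-ring) → no; 5× C (acyclic) → no; 4× O (acyclic) → no; 1× N (acyclic) → no.
No environment satisfies the query, so 0 matching atoms.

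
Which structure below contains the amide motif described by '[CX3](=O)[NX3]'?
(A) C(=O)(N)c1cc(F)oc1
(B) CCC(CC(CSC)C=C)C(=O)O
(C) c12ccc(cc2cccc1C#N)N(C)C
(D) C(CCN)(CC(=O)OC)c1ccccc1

A

[CX3](=O)[NX3] describes a carbonyl carbon bonded to a trivalent nitrogen (an amide).
(A) contains a primary amide (-C(=O)NH2), which satisfies every atom and bond constraint.
(B) has a carboxylic acid group (-C(=O)OH) but the carbonyl is bonded to O, not to an NX3 nitrogen.
(C) has a nitrile (-C#N) but the nitrile N is NX1 (triple-bonded), not NX3.
(D) has a primary amino group (-NH2) but the -NH2 is not attached to a carbonyl carbon.
So the answer is (A).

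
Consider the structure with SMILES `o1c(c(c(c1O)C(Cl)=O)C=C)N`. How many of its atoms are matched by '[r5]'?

5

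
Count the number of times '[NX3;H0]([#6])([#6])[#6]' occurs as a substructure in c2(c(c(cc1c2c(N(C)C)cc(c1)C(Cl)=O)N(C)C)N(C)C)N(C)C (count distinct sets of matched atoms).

4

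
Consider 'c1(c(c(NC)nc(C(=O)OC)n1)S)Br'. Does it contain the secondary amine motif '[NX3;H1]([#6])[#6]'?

The pattern [NX3;H1]([#6])[#6] describes a trivalent nitrogen with one H, bonded to two carbons — a secondary amine.
The molecule carries an N-methylamino group (-NHCH3), whose atoms satisfy every constraint of the query, so the pattern matches.

Yes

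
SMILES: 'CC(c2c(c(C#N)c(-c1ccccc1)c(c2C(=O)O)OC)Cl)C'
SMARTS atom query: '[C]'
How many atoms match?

6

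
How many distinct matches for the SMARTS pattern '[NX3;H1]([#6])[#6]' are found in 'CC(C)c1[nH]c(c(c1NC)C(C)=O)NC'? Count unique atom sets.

[NX3;H1]([#6])[#6] is the SMARTS for a secondary amine: a trivalent nitrogen with one H, bonded to two carbons.
The molecule carries 2 separate instances of an N-methylamino group (-NHCH3) meeting every constraint; each maps to a distinct set of atoms, giving 2 matches.

2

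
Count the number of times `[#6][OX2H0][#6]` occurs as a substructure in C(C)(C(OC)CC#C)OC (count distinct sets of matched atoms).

[#6][OX2H0][#6] is the SMARTS for an ether: an aliphatic oxygen bridging two carbons with no H on the oxygen.
The molecule carries 2 separate instances of a methoxy ether (-OCH3) meeting every constraint; each maps to a distinct set of atoms, giving 2 matches.

2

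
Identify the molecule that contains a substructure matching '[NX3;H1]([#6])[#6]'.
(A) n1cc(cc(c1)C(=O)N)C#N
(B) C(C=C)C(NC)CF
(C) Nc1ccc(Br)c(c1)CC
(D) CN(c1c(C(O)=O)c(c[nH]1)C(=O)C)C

B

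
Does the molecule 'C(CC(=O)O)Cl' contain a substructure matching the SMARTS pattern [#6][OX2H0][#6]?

No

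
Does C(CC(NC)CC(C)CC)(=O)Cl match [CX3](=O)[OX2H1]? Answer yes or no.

No

The pattern [CX3](=O)[OX2H1] describes an sp2 carbon double-bonded to O and single-bonded to an -OH oxygen — a carboxylic acid.
The closest candidate here is an acyl chloride (-C(=O)Cl), but the carbonyl is bonded to Cl, not to an -OH oxygen. No other fragment satisfies the full query, so there is no match.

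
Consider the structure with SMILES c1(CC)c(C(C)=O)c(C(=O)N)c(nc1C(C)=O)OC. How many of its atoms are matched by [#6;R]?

5

The query [#6;R] means: carbon that is part of a ring.
Check the 19 heavy atoms by environment: 1× n (aromatic, in 6-ring) → no; 5× c (aromatic, in 6-ring) → match; 8× C (acyclic) → no; 4× O (acyclic) → no; 1× N (acyclic) → no.
That gives 5 matching atoms.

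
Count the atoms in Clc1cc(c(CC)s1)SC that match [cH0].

Check the 10 heavy atoms by environment: 1× s (aromatic, H0) → no; 3× c (aromatic, H0) → match; 1× c (aromatic, H1) → no; 1× S (H0) → no; 2× C (H3) → no; 1× Cl (H0) → no; 1× C (H2) → no.
That gives 3 matching atoms.

3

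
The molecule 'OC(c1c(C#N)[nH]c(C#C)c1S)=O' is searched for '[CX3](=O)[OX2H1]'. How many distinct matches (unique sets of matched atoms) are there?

[CX3](=O)[OX2H1] is the SMARTS for a carboxylic acid: an sp2 carbon double-bonded to O and single-bonded to an -OH oxygen.
Exactly one fragment in the molecule meets all constraints, giving 1 match.

1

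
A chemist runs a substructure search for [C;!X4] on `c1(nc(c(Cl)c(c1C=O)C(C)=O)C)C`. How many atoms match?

2

Check the 14 heavy atoms by environment: 1× n (aromatic, X2) → no; 5× c (aromatic, X3) → no; 3× C (X4) → no; 1× Cl (X1) → no; 2× C (X3) → match; 2× O (X1) → no.
That gives 2 matching atoms.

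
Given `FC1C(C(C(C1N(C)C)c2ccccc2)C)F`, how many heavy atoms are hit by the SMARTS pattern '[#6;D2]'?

The query [#6;D2] means: any carbon bonded to exactly two heavy atoms.
Check the 17 heavy atoms by environment: 5× C (D3) → no; 2× F (D1) → no; 1× c (aromatic, D3) → no; 5× c (aromatic, D2) → match; 1× N (D3) → no; 3× C (D1) → no.
That gives 5 matching atoms.

5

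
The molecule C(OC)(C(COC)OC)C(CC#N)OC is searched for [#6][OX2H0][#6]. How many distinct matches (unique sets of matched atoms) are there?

4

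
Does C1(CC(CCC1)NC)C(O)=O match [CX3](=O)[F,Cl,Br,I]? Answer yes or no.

No

The pattern [CX3](=O)[F,Cl,Br,I] describes a carbonyl carbon bonded to a halogen — an acyl halide.
The closest candidate here is a carboxylic acid group (-C(=O)OH), but the carbonyl is bonded to -OH, not to a halogen. No other fragment satisfies the full query, so there is no match.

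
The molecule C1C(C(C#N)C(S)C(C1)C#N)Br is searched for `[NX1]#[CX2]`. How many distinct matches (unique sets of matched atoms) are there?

2

[NX1]#[CX2] is the SMARTS for a nitrile: a nitrogen triple-bonded to a two-connected carbon.
The molecule carries 2 separate instances of a nitrile (-C#N) meeting every constraint; each maps to a distinct set of atoms, giving 2 matches.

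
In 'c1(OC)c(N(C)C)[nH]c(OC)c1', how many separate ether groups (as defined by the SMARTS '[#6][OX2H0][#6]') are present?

2

[#6][OX2H0][#6] is the SMARTS for an ether: an aliphatic oxygen bridging two carbons with no H on the oxygen.
The molecule carries 2 separate instances of a methoxy ether (-OCH3) meeting every constraint; each maps to a distinct set of atoms, giving 2 matches.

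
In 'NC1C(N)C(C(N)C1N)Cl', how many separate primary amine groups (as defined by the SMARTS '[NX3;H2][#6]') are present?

4

[NX3;H2][#6] is the SMARTS for a primary amine: a trivalent nitrogen with two H attached to carbon.
The molecule carries 4 separate instances of a primary amino group (-NH2) meeting every constraint; each maps to a distinct set of atoms, giving 4 matches.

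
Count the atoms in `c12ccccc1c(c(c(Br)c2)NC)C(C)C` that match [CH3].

Check the 16 heavy atoms by environment: 5× c (aromatic, H0) → no; 5× c (aromatic, H1) → no; 1× Br (H0) → no; 1× C (H1) → no; 3× C (H3) → match; 1× N (H1) → no.
That gives 3 matching atoms.

3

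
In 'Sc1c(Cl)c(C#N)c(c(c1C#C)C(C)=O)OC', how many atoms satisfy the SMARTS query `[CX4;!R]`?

The query [CX4;!R] means: aliphatic carbon with four total connections, not in a ring.
Check the 17 heavy atoms by environment: 6× c (aromatic, X3, in 6-ring) → no; 1× S (X2, acyclic) → no; 3× C (X2, acyclic) → no; 1× N (X1, acyclic) → no; 1× Cl (X1, acyclic) → no; 1× C (X3, acyclic) → no; 1× O (X1, acyclic) → no; 2× C (X4, acyclic) → match; 1× O (X2, acyclic) → no.
That gives 2 matching atoms.

2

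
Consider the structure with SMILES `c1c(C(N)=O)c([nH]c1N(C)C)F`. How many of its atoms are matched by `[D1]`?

5

The query [D1] means: atom with exactly one heavy-atom neighbour (degree 1).
Check the 12 heavy atoms by environment: 1× n (aromatic, D2) → no; 3× c (aromatic, D3) → no; 1× c (aromatic, D2) → no; 1× N (D3) → no; 2× C (D1) → match; 1× C (D3) → no; 1× O (D1) → match; 1× N (D1) → match; 1× F (D1) → match.
Summing the matching environments: 2 + 1 + 1 + 1 = 5 matching atoms.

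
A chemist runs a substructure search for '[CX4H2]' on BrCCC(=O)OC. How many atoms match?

The query [CX4H2] means: sp3 carbon (X4) with exactly two hydrogens.
Check the 7 heavy atoms by environment: 2× C (H2, X4) → match; 1× C (H0, X3) → no; 1× O (H0, X1) → no; 1× O (H0, X2) → no; 1× C (H3, X4) → no; 1× Br (H0, X1) → no.
That gives 2 matching atoms.

2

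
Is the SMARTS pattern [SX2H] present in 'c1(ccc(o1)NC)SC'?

The pattern [SX2H] describes an aliphatic sulfur with two connections, one being H — a thiol.
The closest candidate here is a methylthio ether (-SCH3), but the sulfur has H0 (bonded to two carbons), not H1. No other fragment satisfies the full query, so there is no match.

No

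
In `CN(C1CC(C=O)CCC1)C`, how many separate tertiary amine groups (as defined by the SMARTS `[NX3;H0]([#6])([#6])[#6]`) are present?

[NX3;H0]([#6])([#6])[#6] is the SMARTS for a tertiary amine: a trivalent nitrogen with no H, bonded to three carbons.
Exactly one fragment in the molecule meets all constraints, giving 1 match.

1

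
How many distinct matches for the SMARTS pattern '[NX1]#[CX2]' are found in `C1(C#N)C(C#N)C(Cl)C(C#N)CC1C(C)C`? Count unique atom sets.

3

[NX1]#[CX2] is the SMARTS for a nitrile: a nitrogen triple-bonded to a two-connected carbon.
The molecule carries 3 separate instances of a nitrile (-C#N) meeting every constraint; each maps to a distinct set of atoms, giving 3 matches.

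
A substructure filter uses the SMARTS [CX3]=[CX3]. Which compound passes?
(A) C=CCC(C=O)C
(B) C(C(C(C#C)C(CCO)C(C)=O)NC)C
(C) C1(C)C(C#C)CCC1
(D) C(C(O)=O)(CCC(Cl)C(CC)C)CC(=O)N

A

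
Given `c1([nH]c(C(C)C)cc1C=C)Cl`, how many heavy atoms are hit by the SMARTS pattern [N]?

0

The query [N] means: uppercase N matches aliphatic (non-aromatic) nitrogen only.
Check the 11 heavy atoms by environment: 1× n (aromatic) → no; 4× c (aromatic) → no; 5× C → no; 1× Cl → no.
No environment satisfies the query, so 0 matching atoms.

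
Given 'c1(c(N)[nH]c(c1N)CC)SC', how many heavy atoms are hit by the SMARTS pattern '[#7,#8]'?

The query [#7,#8] means: nitrogen or oxygen (comma = OR).
Check the 11 heavy atoms by environment: 1× n (aromatic) → match; 4× c (aromatic) → no; 2× N → match; 1× S → no; 3× C → no.
Summing the matching environments: 1 + 2 = 3 matching atoms.

3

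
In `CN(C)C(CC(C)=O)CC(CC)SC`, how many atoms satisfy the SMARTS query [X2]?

1

Check the 14 heavy atoms by environment: 10× C (X4) → no; 1× C (X3) → no; 1× O (X1) → no; 1× S (X2) → match; 1× N (X3) → no.
That gives 1 matching atom.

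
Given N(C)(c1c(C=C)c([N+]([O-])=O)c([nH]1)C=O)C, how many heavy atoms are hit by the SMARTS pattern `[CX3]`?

3

The query [CX3] means: C with X3: aliphatic carbon with exactly 3 total connections.
Check the 15 heavy atoms by environment: 1× n (aromatic, X3) → no; 4× c (aromatic, X3) → no; 3× C (X3) → match; 1× N (charge +1, X3) → no; 1× O (charge -1, X1) → no; 2× O (X1) → no; 1× N (X3) → no; 2× C (X4) → no.
That gives 3 matching atoms.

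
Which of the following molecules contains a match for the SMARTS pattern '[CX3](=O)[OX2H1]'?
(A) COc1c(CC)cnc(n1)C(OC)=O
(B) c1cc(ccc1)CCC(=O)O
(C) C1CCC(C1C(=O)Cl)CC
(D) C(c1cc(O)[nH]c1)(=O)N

B

[CX3](=O)[OX2H1] describes an sp2 carbon double-bonded to O and single-bonded to an -OH oxygen (a carboxylic acid).
(A) has a methyl-ester group (-C(=O)OCH3) but the singly-bonded O has no H (OX2H0, not OX2H1).
(B) contains a carboxylic acid group (-C(=O)OH), which satisfies every atom and bond constraint.
(C) has an acyl chloride (-C(=O)Cl) but the carbonyl is bonded to Cl, not to an -OH oxygen.
(D) has a primary amide (-C(=O)NH2) but the carbonyl is bonded to N, not to an -OH oxygen.
So the answer is (B).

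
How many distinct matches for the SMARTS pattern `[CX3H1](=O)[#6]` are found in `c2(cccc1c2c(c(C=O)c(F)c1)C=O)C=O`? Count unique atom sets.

3

[CX3H1](=O)[#6] is the SMARTS for an aldehyde: an sp2 carbon with one H, double-bonded to O and single-bonded to carbon.
The molecule carries 3 separate instances of an aldehyde (-CHO) meeting every constraint; each maps to a distinct set of atoms, giving 3 matches.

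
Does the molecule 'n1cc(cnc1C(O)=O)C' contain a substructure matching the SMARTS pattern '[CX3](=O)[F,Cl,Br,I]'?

No

The pattern [CX3](=O)[F,Cl,Br,I] describes a carbonyl carbon bonded to a halogen — an acyl halide.
The closest candidate here is a carboxylic acid group (-C(=O)OH), but the carbonyl is bonded to -OH, not to a halogen. No other fragment satisfies the full query, so there is no match.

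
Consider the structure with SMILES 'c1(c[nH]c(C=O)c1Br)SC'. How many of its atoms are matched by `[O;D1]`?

1

The query [O;D1] means: aliphatic oxygen bonded to exactly one heavy atom.
Check the 10 heavy atoms by environment: 1× n (aromatic, D2) → no; 3× c (aromatic, D3) → no; 1× c (aromatic, D2) → no; 1× C (D2) → no; 1× O (D1) → match; 1× Br (D1) → no; 1× S (D2) → no; 1× C (D1) → no.
That gives 1 matching atom.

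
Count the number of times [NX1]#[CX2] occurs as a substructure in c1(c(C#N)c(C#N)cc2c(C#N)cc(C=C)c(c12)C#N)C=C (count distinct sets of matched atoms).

[NX1]#[CX2] is the SMARTS for a nitrile: a nitrogen triple-bonded to a two-connected carbon.
The molecule carries 4 separate instances of a nitrile (-C#N) meeting every constraint; each maps to a distinct set of atoms, giving 4 matches.

4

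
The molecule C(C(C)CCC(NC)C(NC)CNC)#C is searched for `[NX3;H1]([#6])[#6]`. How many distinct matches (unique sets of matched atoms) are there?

[NX3;H1]([#6])[#6] is the SMARTS for a secondary amine: a trivalent nitrogen with one H, bonded to two carbons.
The molecule carries 3 separate instances of an N-methylamino group (-NHCH3) meeting every constraint; each maps to a distinct set of atoms, giving 3 matches.

3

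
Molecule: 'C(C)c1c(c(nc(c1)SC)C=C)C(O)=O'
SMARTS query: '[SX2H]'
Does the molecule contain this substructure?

The pattern [SX2H] describes an aliphatic sulfur with two connections, one being H — a thiol.
The closest candidate here is a methylthio ether (-SCH3), but the sulfur has H0 (bonded to two carbons), not H1. No other fragment satisfies the full query, so there is no match.

No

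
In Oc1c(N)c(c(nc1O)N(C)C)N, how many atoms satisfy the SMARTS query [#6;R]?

5

The query [#6;R] means: carbon that is part of a ring.
Check the 13 heavy atoms by environment: 1× n (aromatic, in 6-ring) → no; 5× c (aromatic, in 6-ring) → match; 3× N (acyclic) → no; 2× O (acyclic) → no; 2× C (acyclic) → no.
That gives 5 matching atoms.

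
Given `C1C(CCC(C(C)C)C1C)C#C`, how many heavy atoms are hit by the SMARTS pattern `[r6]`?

The query [r6] means: r6 matches atoms in a six-membered ring.
Check the 12 heavy atoms by environment: 6× C (in 6-ring) → match; 6× C (acyclic) → no.
That gives 6 matching atoms.

6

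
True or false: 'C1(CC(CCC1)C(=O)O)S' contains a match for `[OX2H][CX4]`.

The pattern [OX2H][CX4] describes a hydroxyl oxygen bound to an sp3 (X4) carbon — an aliphatic alcohol.
The closest candidate here is a carboxylic acid group (-C(=O)OH), but the -OH is on a CX3 carbonyl carbon, not a CX4 carbon. No other fragment satisfies the full query, so there is no match.

False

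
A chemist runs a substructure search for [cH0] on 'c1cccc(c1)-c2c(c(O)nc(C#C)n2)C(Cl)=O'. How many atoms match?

5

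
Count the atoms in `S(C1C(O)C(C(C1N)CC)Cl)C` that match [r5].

5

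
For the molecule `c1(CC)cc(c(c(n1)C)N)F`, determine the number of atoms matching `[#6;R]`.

5

The query [#6;R] means: carbon that is part of a ring.
Check the 11 heavy atoms by environment: 1× n (aromatic, in 6-ring) → no; 5× c (aromatic, in 6-ring) → match; 3× C (acyclic) → no; 1× N (acyclic) → no; 1× F (acyclic) → no.
That gives 5 matching atoms.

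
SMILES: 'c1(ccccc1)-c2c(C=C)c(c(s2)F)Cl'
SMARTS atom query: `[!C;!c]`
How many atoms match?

The query [!C;!c] means: neither aliphatic nor aromatic carbon — same as [!#6].
Check the 15 heavy atoms by environment: 1× s (aromatic) → match; 10× c (aromatic) → no; 2× C → no; 1× Cl → match; 1× F → match.
Summing the matching environments: 1 + 1 + 1 = 3 matching atoms.

3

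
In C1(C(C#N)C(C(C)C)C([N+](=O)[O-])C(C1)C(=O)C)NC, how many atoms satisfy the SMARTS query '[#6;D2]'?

Check the 19 heavy atoms by environment: 7× C (D3) → no; 2× C (D2) → match; 2× O (D1) → no; 4× C (D1) → no; 1× N (charge +1, D3) → no; 1× O (charge -1, D1) → no; 1× N (D1) → no; 1× N (D2) → no.
That gives 2 matching atoms.

2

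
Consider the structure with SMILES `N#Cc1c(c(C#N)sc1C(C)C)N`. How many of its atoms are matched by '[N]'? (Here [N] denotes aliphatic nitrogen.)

The query [N] means: uppercase N matches aliphatic (non-aromatic) nitrogen only.
Check the 13 heavy atoms by environment: 1× s (aromatic) → no; 4× c (aromatic) → no; 5× C → no; 3× N → match.
That gives 3 matching atoms.

3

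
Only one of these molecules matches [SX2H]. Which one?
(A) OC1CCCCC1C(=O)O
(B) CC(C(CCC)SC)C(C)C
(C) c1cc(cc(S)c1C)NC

C

[SX2H] describes an aliphatic sulfur with two connections, one being H (a thiol).
(A) has a hydroxyl group (-OH) but it is an -OH, not an -SH.
(B) has a methylthio ether (-SCH3) but the sulfur has H0 (bonded to two carbons), not H1.
(C) contains a thiol (-SH), which satisfies every atom and bond constraint.
So the answer is (C).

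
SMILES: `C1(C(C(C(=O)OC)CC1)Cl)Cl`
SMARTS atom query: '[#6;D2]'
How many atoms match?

2

Check the 11 heavy atoms by environment: 4× C (D3) → no; 2× C (D2) → match; 1× O (D1) → no; 1× O (D2) → no; 1× C (D1) → no; 2× Cl (D1) → no.
That gives 2 matching atoms.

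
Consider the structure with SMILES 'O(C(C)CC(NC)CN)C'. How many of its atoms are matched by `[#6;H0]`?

The query [#6;H0] means: any carbon with no attached hydrogen.
Check the 10 heavy atoms by environment: 3× C (H3) → no; 2× C (H1) → no; 2× C (H2) → no; 1× O (H0) → no; 1× N (H2) → no; 1× N (H1) → no.
No environment satisfies the query, so 0 matching atoms.

0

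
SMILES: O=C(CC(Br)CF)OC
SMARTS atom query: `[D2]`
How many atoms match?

The query [D2] means: atom with exactly two heavy-atom neighbours.
Check the 9 heavy atoms by environment: 2× C (D2) → match; 2× C (D3) → no; 1× Br (D1) → no; 1× O (D1) → no; 1× O (D2) → match; 1× C (D1) → no; 1× F (D1) → no.
Summing the matching environments: 2 + 1 = 3 matching atoms.

3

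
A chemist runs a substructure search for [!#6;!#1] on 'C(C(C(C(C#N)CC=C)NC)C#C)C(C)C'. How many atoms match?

The query [!#6;!#1] means: not carbon and not hydrogen — any heteroatom.
Check the 16 heavy atoms by environment: 14× C → no; 2× N → match.
That gives 2 matching atoms.

2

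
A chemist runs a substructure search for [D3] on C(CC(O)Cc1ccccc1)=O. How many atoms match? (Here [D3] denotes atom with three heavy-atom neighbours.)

2

The query [D3] means: atom with exactly three heavy-atom neighbours.
Check the 12 heavy atoms by environment: 3× C (D2) → no; 1× C (D3) → match; 2× O (D1) → no; 1× c (aromatic, D3) → match; 5× c (aromatic, D2) → no.
Summing the matching environments: 1 + 1 = 2 matching atoms.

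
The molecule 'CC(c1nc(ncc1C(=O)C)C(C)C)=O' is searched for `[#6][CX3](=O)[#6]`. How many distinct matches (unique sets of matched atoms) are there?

2

[#6][CX3](=O)[#6] is the SMARTS for a ketone: a carbonyl carbon (no H) flanked by two carbons.
The molecule carries 2 separate instances of an acetyl/ketone group (-C(=O)CH3) meeting every constraint; each maps to a distinct set of atoms, giving 2 matches.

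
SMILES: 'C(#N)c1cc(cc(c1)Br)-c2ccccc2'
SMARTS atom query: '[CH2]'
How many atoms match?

0

Check the 15 heavy atoms by environment: 4× c (aromatic, H0) → no; 8× c (aromatic, H1) → no; 1× C (H0) → no; 1× N (H0) → no; 1× Br (H0) → no.
No environment satisfies the query, so 0 matching atoms.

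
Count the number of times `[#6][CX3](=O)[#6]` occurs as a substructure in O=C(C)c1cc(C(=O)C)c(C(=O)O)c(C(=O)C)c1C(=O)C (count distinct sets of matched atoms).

[#6][CX3](=O)[#6] is the SMARTS for a ketone: a carbonyl carbon (no H) flanked by two carbons.
The molecule carries 4 separate instances of an acetyl/ketone group (-C(=O)CH3) meeting every constraint; each maps to a distinct set of atoms, giving 4 matches.

4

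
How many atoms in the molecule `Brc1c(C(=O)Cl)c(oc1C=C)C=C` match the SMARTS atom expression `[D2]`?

3

The query [D2] means: atom with exactly two heavy-atom neighbours.
Check the 13 heavy atoms by environment: 1× o (aromatic, D2) → match; 4× c (aromatic, D3) → no; 2× C (D2) → match; 2× C (D1) → no; 1× C (D3) → no; 1× O (D1) → no; 1× Cl (D1) → no; 1× Br (D1) → no.
Summing the matching environments: 1 + 2 = 3 matching atoms.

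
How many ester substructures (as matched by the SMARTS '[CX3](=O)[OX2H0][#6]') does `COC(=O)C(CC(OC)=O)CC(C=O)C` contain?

2

[CX3](=O)[OX2H0][#6] is the SMARTS for an ester: a carbonyl carbon bonded to an oxygen that is itself bonded to carbon (no H on that O).
The molecule carries 2 separate instances of a methyl-ester group (-C(=O)OCH3) meeting every constraint; each maps to a distinct set of atoms, giving 2 matches.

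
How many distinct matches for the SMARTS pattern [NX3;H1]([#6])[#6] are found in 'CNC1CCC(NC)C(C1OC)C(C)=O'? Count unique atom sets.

2

[NX3;H1]([#6])[#6] is the SMARTS for a secondary amine: a trivalent nitrogen with one H, bonded to two carbons.
The molecule carries 2 separate instances of an N-methylamino group (-NHCH3) meeting every constraint; each maps to a distinct set of atoms, giving 2 matches.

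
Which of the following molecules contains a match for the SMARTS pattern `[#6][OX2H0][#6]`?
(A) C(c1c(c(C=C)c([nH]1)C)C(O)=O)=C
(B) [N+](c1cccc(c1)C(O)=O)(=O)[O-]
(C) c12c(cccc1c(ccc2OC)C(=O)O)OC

[#6][OX2H0][#6] describes an aliphatic oxygen bridging two carbons with no H on the oxygen (an ether).
(A) has a carboxylic acid group (-C(=O)OH) but the -OH oxygen has H1; the =O is OX1, not OX2.
(B) has a carboxylic acid group (-C(=O)OH) but the -OH oxygen has H1; the =O is OX1, not OX2.
(C) contains a methoxy ether (-OCH3), which satisfies every atom and bond constraint.
So the answer is (C).

C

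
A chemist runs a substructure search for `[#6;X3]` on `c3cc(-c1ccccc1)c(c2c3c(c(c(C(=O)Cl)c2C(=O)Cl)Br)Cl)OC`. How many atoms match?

18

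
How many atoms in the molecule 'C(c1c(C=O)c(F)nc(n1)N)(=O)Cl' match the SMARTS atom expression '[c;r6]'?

4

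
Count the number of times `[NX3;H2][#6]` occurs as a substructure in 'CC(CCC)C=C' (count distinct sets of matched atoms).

[NX3;H2][#6] is the SMARTS for a primary amine: a trivalent nitrogen with two H attached to carbon.
No fragment in the molecule satisfies every constraint, giving 0 matches.

0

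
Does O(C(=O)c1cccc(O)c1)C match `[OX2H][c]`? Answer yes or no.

Yes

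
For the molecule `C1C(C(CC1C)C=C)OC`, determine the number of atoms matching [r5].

5

Check the 10 heavy atoms by environment: 5× C (in 5-ring) → match; 4× C (acyclic) → no; 1× O (acyclic) → no.
That gives 5 matching atoms.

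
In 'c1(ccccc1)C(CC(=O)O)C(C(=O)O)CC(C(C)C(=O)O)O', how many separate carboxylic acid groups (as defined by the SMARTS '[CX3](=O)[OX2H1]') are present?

[CX3](=O)[OX2H1] is the SMARTS for a carboxylic acid: an sp2 carbon double-bonded to O and single-bonded to an -OH oxygen.
The molecule carries 3 separate instances of a carboxylic acid group (-C(=O)OH) meeting every constraint; each maps to a distinct set of atoms, giving 3 matches.

3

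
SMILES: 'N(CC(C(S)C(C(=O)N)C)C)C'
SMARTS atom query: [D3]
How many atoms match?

4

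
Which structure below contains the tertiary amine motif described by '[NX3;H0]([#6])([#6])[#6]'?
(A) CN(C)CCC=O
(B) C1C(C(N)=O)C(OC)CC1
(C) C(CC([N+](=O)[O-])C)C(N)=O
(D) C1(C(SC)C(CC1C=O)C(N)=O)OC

[NX3;H0]([#6])([#6])[#6] describes a trivalent nitrogen with no H, bonded to three carbons (a tertiary amine).
(A) contains a dimethylamino group (-N(CH3)2), which satisfies every atom and bond constraint.
(B) has a primary amide (-C(=O)NH2) but the amide nitrogen has H2 and only one carbon neighbour.
(C) has a primary amide (-C(=O)NH2) but the amide nitrogen has H2 and only one carbon neighbour.
(D) has a primary amide (-C(=O)NH2) but the amide nitrogen has H2 and only one carbon neighbour.
So the answer is (A).

A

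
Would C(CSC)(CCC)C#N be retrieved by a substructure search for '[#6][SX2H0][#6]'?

Yes

The pattern [#6][SX2H0][#6] describes an aliphatic sulfur bridging two carbons with no H on the sulfur — a thioether.
The molecule carries a methylthio ether (-SCH3), whose atoms satisfy every constraint of the query, so the pattern matches.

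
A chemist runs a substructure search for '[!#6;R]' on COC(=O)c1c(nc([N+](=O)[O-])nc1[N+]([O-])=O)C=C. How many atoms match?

2

The query [!#6;R] means: non-carbon atom that is part of a ring.
Check the 18 heavy atoms by environment: 2× n (aromatic, in 6-ring) → match; 4× c (aromatic, in 6-ring) → no; 2× N (charge +1, acyclic) → no; 2× O (charge -1, acyclic) → no; 4× O (acyclic) → no; 4× C (acyclic) → no.
That gives 2 matching atoms.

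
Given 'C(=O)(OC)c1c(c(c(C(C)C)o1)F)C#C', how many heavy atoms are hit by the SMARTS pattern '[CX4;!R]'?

4

The query [CX4;!R] means: aliphatic carbon with four total connections, not in a ring.
Check the 15 heavy atoms by environment: 1× o (aromatic, X2, in 5-ring) → no; 4× c (aromatic, X3, in 5-ring) → no; 1× F (X1, acyclic) → no; 1× C (X3, acyclic) → no; 1× O (X1, acyclic) → no; 1× O (X2, acyclic) → no; 4× C (X4, acyclic) → match; 2× C (X2, acyclic) → no.
That gives 4 matching atoms.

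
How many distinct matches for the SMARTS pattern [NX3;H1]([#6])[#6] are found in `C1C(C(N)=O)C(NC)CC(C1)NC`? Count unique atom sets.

2

[NX3;H1]([#6])[#6] is the SMARTS for a secondary amine: a trivalent nitrogen with one H, bonded to two carbons.
The molecule carries 2 separate instances of an N-methylamino group (-NHCH3) meeting every constraint; each maps to a distinct set of atoms, giving 2 matches.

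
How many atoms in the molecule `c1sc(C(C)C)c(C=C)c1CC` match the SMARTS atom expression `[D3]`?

4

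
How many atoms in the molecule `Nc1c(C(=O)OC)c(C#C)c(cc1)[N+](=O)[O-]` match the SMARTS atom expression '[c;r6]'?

6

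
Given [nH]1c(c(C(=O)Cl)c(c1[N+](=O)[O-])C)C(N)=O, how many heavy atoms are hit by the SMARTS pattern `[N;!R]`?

2

Check the 15 heavy atoms by environment: 1× n (aromatic, in 5-ring) → no; 4× c (aromatic, in 5-ring) → no; 3× C (acyclic) → no; 3× O (acyclic) → no; 1× N (acyclic) → match; 1× Cl (acyclic) → no; 1× N (charge +1, acyclic) → match; 1× O (charge -1, acyclic) → no.
Summing the matching environments: 1 + 1 = 2 matching atoms.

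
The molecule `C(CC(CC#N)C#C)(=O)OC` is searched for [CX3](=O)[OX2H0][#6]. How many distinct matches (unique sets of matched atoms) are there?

1

[CX3](=O)[OX2H0][#6] is the SMARTS for an ester: a carbonyl carbon bonded to an oxygen that is itself bonded to carbon (no H on that O).
Exactly one fragment in the molecule meets all constraints, giving 1 match.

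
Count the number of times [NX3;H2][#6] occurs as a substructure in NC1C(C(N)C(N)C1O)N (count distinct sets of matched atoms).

4

[NX3;H2][#6] is the SMARTS for a primary amine: a trivalent nitrogen with two H attached to carbon.
The molecule carries 4 separate instances of a primary amino group (-NH2) meeting every constraint; each maps to a distinct set of atoms, giving 4 matches.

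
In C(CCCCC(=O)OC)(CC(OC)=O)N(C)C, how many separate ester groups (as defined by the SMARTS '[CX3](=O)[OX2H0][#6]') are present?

2

[CX3](=O)[OX2H0][#6] is the SMARTS for an ester: a carbonyl carbon bonded to an oxygen that is itself bonded to carbon (no H on that O).
The molecule carries 2 separate instances of a methyl-ester group (-C(=O)OCH3) meeting every constraint; each maps to a distinct set of atoms, giving 2 matches.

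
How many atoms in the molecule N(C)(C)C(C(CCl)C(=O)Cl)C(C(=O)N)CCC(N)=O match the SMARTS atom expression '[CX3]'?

The query [CX3] means: C with X3: aliphatic carbon with exactly 3 total connections.
Check the 19 heavy atoms by environment: 8× C (X4) → no; 3× N (X3) → no; 2× Cl (X1) → no; 3× C (X3) → match; 3× O (X1) → no.
That gives 3 matching atoms.

3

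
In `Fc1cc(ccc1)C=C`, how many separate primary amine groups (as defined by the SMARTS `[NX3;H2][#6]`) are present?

0

[NX3;H2][#6] is the SMARTS for a primary amine: a trivalent nitrogen with two H attached to carbon.
No fragment in the molecule satisfies every constraint, giving 0 matches.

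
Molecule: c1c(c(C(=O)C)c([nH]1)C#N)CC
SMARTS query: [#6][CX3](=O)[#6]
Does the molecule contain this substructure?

Yes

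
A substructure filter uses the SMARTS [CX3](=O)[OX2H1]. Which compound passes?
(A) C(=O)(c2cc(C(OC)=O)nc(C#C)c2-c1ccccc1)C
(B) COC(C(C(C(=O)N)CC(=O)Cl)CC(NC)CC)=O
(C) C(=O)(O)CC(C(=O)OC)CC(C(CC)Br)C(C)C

C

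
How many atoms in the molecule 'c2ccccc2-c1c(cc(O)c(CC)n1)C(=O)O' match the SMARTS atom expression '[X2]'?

3

The query [X2] means: any atom with exactly two total connections (bonds + H).
Check the 18 heavy atoms by environment: 1× n (aromatic, X2) → match; 11× c (aromatic, X3) → no; 2× O (X2) → match; 2× C (X4) → no; 1× C (X3) → no; 1× O (X1) → no.
Summing the matching environments: 1 + 2 = 3 matching atoms.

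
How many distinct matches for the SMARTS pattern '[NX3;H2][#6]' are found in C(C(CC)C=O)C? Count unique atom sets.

0

[NX3;H2][#6] is the SMARTS for a primary amine: a trivalent nitrogen with two H attached to carbon.
No fragment in the molecule satisfies every constraint, giving 0 matches.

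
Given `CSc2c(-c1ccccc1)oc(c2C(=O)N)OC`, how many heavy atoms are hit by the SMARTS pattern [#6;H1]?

5

The query [#6;H1] means: any carbon bearing exactly one hydrogen.
Check the 18 heavy atoms by environment: 1× o (aromatic, H0) → no; 5× c (aromatic, H0) → no; 2× O (H0) → no; 2× C (H3) → no; 1× C (H0) → no; 1× N (H2) → no; 5× c (aromatic, H1) → match; 1× S (H0) → no.
That gives 5 matching atoms.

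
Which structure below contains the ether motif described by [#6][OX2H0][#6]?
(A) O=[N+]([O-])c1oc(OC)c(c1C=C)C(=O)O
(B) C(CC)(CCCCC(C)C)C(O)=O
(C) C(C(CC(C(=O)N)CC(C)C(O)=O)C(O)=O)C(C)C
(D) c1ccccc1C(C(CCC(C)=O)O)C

[#6][OX2H0][#6] describes an aliphatic oxygen bridging two carbons with no H on the oxygen (an ether).
(A) contains a methoxy ether (-OCH3), which satisfies every atom and bond constraint.
(B) has a carboxylic acid group (-C(=O)OH) but the -OH oxygen has H1; the =O is OX1, not OX2.
(C) has a carboxylic acid group (-C(=O)OH) but the -OH oxygen has H1; the =O is OX1, not OX2.
(D) has a hydroxyl group (-OH) but the oxygen has H1, not H0 bridging two carbons.
So the answer is (A).

A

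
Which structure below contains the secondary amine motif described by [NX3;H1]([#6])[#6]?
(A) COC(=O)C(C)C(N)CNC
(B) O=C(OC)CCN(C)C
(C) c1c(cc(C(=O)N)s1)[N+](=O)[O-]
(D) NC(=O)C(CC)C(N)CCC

[NX3;H1]([#6])[#6] describes a trivalent nitrogen with one H, bonded to two carbons (a secondary amine).
(A) contains an N-methylamino group (-NHCH3), which satisfies every atom and bond constraint.
(B) has a dimethylamino group (-N(CH3)2) but the nitrogen has H0, not H1.
(C) has a primary amide (-C(=O)NH2) but the -C(=O)NH2 nitrogen has H2, not H1.
(D) has a primary amino group (-NH2) but the nitrogen has H2 and only one carbon neighbour.
So the answer is (A).

A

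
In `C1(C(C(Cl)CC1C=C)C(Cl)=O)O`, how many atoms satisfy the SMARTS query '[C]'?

8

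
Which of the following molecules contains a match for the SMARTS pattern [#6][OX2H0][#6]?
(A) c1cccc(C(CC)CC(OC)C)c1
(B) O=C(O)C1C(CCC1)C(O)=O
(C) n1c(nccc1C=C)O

[#6][OX2H0][#6] describes an aliphatic oxygen bridging two carbons with no H on the oxygen (an ether).
(A) contains a methoxy ether (-OCH3), which satisfies every atom and bond constraint.
(B) has a carboxylic acid group (-C(=O)OH) but the -OH oxygen has H1; the =O is OX1, not OX2.
(C) has a hydroxyl group (-OH) but the oxygen has H1, not H0 bridging two carbons.
So the answer is (A).

A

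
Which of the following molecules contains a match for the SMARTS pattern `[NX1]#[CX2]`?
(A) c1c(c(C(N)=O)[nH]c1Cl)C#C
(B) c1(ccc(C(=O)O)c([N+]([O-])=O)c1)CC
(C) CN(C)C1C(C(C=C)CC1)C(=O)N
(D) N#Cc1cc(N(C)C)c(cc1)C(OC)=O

D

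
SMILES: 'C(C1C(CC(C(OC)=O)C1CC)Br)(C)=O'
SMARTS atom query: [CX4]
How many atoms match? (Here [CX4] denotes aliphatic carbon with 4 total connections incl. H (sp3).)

9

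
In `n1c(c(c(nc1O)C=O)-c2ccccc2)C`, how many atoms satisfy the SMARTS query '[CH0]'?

The query [CH0] means: aliphatic carbon with no attached hydrogen.
Check the 16 heavy atoms by environment: 2× n (aromatic, H0) → no; 5× c (aromatic, H0) → no; 1× O (H1) → no; 1× C (H3) → no; 5× c (aromatic, H1) → no; 1× C (H1) → no; 1× O (H0) → no.
No environment satisfies the query, so 0 matching atoms.

0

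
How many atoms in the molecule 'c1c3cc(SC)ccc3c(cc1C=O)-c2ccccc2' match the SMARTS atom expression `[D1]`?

2

Check the 20 heavy atoms by environment: 6× c (aromatic, D3) → no; 10× c (aromatic, D2) → no; 1× S (D2) → no; 1× C (D1) → match; 1× C (D2) → no; 1× O (D1) → match.
Summing the matching environments: 1 + 1 = 2 matching atoms.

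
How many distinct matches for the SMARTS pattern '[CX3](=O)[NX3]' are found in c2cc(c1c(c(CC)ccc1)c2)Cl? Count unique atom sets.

[CX3](=O)[NX3] is the SMARTS for an amide: a carbonyl carbon bonded to a trivalent nitrogen.
No fragment in the molecule satisfies every constraint, giving 0 matches.

0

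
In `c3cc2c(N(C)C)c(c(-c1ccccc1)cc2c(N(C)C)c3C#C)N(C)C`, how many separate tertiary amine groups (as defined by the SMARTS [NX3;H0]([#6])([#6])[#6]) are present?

3

[NX3;H0]([#6])([#6])[#6] is the SMARTS for a tertiary amine: a trivalent nitrogen with no H, bonded to three carbons.
The molecule carries 3 separate instances of a dimethylamino group (-N(CH3)2) meeting every constraint; each maps to a distinct set of atoms, giving 3 matches.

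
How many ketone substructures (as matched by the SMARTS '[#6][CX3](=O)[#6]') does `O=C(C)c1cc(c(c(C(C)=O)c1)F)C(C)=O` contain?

3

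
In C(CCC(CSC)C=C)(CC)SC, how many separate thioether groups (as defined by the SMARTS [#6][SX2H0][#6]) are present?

[#6][SX2H0][#6] is the SMARTS for a thioether: an aliphatic sulfur bridging two carbons with no H on the sulfur.
The molecule carries 2 separate instances of a methylthio ether (-SCH3) meeting every constraint; each maps to a distinct set of atoms, giving 2 matches.

2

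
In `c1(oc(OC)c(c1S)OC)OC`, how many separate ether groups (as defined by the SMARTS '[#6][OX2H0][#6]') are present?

3

[#6][OX2H0][#6] is the SMARTS for an ether: an aliphatic oxygen bridging two carbons with no H on the oxygen.
The molecule carries 3 separate instances of a methoxy ether (-OCH3) meeting every constraint; each maps to a distinct set of atoms, giving 3 matches.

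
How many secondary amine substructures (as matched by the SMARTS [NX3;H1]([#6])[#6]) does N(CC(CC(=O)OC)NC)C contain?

2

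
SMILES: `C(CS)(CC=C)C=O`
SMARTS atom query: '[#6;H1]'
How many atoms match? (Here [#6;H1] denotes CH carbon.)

3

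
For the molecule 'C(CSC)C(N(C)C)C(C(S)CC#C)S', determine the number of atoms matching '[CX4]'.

9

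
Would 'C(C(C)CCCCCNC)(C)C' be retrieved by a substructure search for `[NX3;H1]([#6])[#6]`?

Yes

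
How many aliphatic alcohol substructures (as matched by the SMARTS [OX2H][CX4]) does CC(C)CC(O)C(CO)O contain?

3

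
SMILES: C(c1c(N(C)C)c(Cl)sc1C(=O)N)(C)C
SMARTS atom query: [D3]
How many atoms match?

7

The query [D3] means: atom with exactly three heavy-atom neighbours.
Check the 15 heavy atoms by environment: 1× s (aromatic, D2) → no; 4× c (aromatic, D3) → match; 1× Cl (D1) → no; 2× C (D3) → match; 4× C (D1) → no; 1× N (D3) → match; 1× O (D1) → no; 1× N (D1) → no.
Summing the matching environments: 4 + 2 + 1 = 7 matching atoms.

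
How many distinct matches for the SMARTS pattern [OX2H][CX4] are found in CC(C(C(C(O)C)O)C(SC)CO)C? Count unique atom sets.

3

[OX2H][CX4] is the SMARTS for an aliphatic alcohol: a hydroxyl oxygen bound to an sp3 (X4) carbon.
The molecule carries 3 separate instances of a hydroxyl group (-OH) meeting every constraint; each maps to a distinct set of atoms, giving 3 matches.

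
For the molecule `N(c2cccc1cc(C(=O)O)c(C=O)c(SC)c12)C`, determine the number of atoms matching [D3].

7

Check the 19 heavy atoms by environment: 6× c (aromatic, D3) → match; 4× c (aromatic, D2) → no; 1× C (D2) → no; 3× O (D1) → no; 1× S (D2) → no; 2× C (D1) → no; 1× C (D3) → match; 1× N (D2) → no.
Summing the matching environments: 6 + 1 = 7 matching atoms.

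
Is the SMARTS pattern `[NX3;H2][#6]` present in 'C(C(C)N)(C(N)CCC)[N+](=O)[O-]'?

Yes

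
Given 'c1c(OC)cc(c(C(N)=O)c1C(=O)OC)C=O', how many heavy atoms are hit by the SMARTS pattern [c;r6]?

6

Check the 17 heavy atoms by environment: 6× c (aromatic, in 6-ring) → match; 5× C (acyclic) → no; 5× O (acyclic) → no; 1× N (acyclic) → no.
That gives 6 matching atoms.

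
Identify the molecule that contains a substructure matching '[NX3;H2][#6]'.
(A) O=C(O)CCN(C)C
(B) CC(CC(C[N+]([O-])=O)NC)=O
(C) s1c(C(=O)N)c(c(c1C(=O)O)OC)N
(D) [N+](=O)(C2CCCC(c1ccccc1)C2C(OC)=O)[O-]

C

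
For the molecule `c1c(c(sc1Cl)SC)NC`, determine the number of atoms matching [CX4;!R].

2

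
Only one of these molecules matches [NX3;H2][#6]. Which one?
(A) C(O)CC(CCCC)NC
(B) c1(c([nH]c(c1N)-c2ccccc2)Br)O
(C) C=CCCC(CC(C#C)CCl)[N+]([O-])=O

B

[NX3;H2][#6] describes a trivalent nitrogen with two H attached to carbon (a primary amine).
(A) has an N-methylamino group (-NHCH3) but the nitrogen bears two carbons and only one H (H1), not H2.
(B) contains a primary amino group (-NH2), which satisfies every atom and bond constraint.
(C) has a nitro group (-[N+](=O)[O-]) but the nitrogen is [N+] with no H, not NX3H2.
So the answer is (B).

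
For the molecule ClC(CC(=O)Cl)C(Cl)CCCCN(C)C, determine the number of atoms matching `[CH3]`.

2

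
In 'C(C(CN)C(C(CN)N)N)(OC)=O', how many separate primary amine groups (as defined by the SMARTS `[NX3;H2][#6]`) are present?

4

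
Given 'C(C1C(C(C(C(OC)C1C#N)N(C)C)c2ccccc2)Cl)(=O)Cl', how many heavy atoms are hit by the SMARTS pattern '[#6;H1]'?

The query [#6;H1] means: any carbon bearing exactly one hydrogen.
Check the 23 heavy atoms by environment: 6× C (H1) → match; 2× O (H0) → no; 3× C (H3) → no; 1× c (aromatic, H0) → no; 5× c (aromatic, H1) → match; 2× N (H0) → no; 2× C (H0) → no; 2× Cl (H0) → no.
Summing the matching environments: 6 + 5 = 11 matching atoms.

11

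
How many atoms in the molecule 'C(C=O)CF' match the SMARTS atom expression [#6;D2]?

The query [#6;D2] means: any carbon bonded to exactly two heavy atoms.
Check the 5 heavy atoms by environment: 3× C (D2) → match; 1× F (D1) → no; 1× O (D1) → no.
That gives 3 matching atoms.

3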